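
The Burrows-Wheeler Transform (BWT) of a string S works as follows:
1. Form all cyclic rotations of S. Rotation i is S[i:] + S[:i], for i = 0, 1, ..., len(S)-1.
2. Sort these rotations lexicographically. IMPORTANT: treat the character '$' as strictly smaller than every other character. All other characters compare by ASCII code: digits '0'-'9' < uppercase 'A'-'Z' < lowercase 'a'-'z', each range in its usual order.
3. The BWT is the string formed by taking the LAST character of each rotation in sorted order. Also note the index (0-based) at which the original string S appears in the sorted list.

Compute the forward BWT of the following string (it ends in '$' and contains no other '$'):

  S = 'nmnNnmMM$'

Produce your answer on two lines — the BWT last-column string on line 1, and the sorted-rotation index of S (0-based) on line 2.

All 9 rotations (rotation i = S[i:]+S[:i]):
  rot[0] = nmnNnmMM$
  rot[1] = mnNnmMM$n
  rot[2] = nNnmMM$nm
  rot[3] = NnmMM$nmn
  rot[4] = nmMM$nmnN
  rot[5] = mMM$nmnNn
  rot[6] = MM$nmnNnm
  rot[7] = M$nmnNnmM
  rot[8] = $nmnNnmMM
Sorted (with $ < everything):
  sorted[0] = $nmnNnmMM  (last char: 'M')
  sorted[1] = M$nmnNnmM  (last char: 'M')
  sorted[2] = MM$nmnNnm  (last char: 'm')
  sorted[3] = NnmMM$nmn  (last char: 'n')
  sorted[4] = mMM$nmnNn  (last char: 'n')
  sorted[5] = mnNnmMM$n  (last char: 'n')
  sorted[6] = nNnmMM$nm  (last char: 'm')
  sorted[7] = nmMM$nmnN  (last char: 'N')
  sorted[8] = nmnNnmMM$  (last char: '$')
Last column: MMmnnnmN$
Original string S is at sorted index 8

Answer: MMmnnnmN$
8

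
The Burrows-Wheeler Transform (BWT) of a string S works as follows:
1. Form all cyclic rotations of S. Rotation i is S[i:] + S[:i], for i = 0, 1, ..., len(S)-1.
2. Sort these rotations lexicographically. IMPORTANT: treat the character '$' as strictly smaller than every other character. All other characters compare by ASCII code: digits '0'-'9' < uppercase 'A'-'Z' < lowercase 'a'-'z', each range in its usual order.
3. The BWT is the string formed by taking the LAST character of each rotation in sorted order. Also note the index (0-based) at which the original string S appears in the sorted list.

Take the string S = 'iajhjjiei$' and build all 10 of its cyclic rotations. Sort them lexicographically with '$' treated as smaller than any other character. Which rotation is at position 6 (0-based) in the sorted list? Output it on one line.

Answer: iei$iajhjj

Derivation:
All 10 rotations (rotation i = S[i:]+S[:i]):
  rot[0] = iajhjjiei$
  rot[1] = ajhjjiei$i
  rot[2] = jhjjiei$ia
  rot[3] = hjjiei$iaj
  rot[4] = jjiei$iajh
  rot[5] = jiei$iajhj
  rot[6] = iei$iajhjj
  rot[7] = ei$iajhjji
  rot[8] = i$iajhjjie
  rot[9] = $iajhjjiei
Sorted (with $ < everything):
  sorted[0] = $iajhjjiei
  sorted[1] = ajhjjiei$i
  sorted[2] = ei$iajhjji
  sorted[3] = hjjiei$iaj
  sorted[4] = i$iajhjjie
  sorted[5] = iajhjjiei$
  sorted[6] = iei$iajhjj
  sorted[7] = jhjjiei$ia
  sorted[8] = jiei$iajhj
  sorted[9] = jjiei$iajh
sorted[6] = iei$iajhjj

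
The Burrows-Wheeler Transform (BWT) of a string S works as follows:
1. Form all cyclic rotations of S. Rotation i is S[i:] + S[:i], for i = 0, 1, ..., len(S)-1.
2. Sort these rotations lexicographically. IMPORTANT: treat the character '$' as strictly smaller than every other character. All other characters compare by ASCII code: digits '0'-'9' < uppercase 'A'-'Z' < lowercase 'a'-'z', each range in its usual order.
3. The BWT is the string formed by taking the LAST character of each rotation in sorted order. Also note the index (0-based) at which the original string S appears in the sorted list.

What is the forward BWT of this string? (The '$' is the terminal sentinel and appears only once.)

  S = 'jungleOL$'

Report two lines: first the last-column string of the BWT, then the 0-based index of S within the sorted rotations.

All 9 rotations (rotation i = S[i:]+S[:i]):
  rot[0] = jungleOL$
  rot[1] = ungleOL$j
  rot[2] = ngleOL$ju
  rot[3] = gleOL$jun
  rot[4] = leOL$jung
  rot[5] = eOL$jungl
  rot[6] = OL$jungle
  rot[7] = L$jungleO
  rot[8] = $jungleOL
Sorted (with $ < everything):
  sorted[0] = $jungleOL  (last char: 'L')
  sorted[1] = L$jungleO  (last char: 'O')
  sorted[2] = OL$jungle  (last char: 'e')
  sorted[3] = eOL$jungl  (last char: 'l')
  sorted[4] = gleOL$jun  (last char: 'n')
  sorted[5] = jungleOL$  (last char: '$')
  sorted[6] = leOL$jung  (last char: 'g')
  sorted[7] = ngleOL$ju  (last char: 'u')
  sorted[8] = ungleOL$j  (last char: 'j')
Last column: LOeln$guj
Original string S is at sorted index 5

Answer: LOeln$guj
5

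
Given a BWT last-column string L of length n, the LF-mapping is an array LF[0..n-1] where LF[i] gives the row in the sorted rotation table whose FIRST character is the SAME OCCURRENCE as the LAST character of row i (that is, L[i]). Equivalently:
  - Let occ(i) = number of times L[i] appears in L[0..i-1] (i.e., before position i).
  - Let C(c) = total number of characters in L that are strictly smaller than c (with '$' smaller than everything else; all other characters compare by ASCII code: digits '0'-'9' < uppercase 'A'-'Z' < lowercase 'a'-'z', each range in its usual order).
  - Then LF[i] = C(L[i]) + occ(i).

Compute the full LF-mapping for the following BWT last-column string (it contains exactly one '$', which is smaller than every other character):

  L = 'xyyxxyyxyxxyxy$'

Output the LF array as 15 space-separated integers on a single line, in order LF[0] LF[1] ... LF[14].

Answer: 1 8 9 2 3 10 11 4 12 5 6 13 7 14 0

Derivation:
Char counts: '$':1, 'x':7, 'y':7
C (first-col start): C('$')=0, C('x')=1, C('y')=8
L[0]='x': occ=0, LF[0]=C('x')+0=1+0=1
L[1]='y': occ=0, LF[1]=C('y')+0=8+0=8
L[2]='y': occ=1, LF[2]=C('y')+1=8+1=9
L[3]='x': occ=1, LF[3]=C('x')+1=1+1=2
L[4]='x': occ=2, LF[4]=C('x')+2=1+2=3
L[5]='y': occ=2, LF[5]=C('y')+2=8+2=10
L[6]='y': occ=3, LF[6]=C('y')+3=8+3=11
L[7]='x': occ=3, LF[7]=C('x')+3=1+3=4
L[8]='y': occ=4, LF[8]=C('y')+4=8+4=12
L[9]='x': occ=4, LF[9]=C('x')+4=1+4=5
L[10]='x': occ=5, LF[10]=C('x')+5=1+5=6
L[11]='y': occ=5, LF[11]=C('y')+5=8+5=13
L[12]='x': occ=6, LF[12]=C('x')+6=1+6=7
L[13]='y': occ=6, LF[13]=C('y')+6=8+6=14
L[14]='$': occ=0, LF[14]=C('$')+0=0+0=0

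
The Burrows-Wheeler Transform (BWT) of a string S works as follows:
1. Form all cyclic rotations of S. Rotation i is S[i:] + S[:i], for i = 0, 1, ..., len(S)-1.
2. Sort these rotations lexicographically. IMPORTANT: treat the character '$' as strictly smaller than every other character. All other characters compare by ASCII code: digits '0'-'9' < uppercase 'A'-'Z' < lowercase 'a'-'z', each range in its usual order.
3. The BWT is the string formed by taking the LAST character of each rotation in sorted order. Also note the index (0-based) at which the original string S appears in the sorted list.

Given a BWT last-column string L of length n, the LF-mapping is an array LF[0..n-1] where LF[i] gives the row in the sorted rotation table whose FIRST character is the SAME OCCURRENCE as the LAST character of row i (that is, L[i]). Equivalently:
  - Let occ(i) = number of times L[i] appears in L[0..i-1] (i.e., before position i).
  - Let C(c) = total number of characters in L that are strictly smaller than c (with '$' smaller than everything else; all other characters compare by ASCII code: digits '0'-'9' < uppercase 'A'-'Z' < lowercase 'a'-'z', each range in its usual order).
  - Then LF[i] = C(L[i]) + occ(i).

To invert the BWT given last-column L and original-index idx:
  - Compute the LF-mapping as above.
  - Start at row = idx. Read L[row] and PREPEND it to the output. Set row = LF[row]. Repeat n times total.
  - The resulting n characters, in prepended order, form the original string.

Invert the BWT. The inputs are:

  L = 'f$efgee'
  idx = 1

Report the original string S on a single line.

LF mapping: 4 0 1 5 6 2 3
Walk LF starting at row 1, prepending L[row]:
  step 1: row=1, L[1]='$', prepend. Next row=LF[1]=0
  step 2: row=0, L[0]='f', prepend. Next row=LF[0]=4
  step 3: row=4, L[4]='g', prepend. Next row=LF[4]=6
  step 4: row=6, L[6]='e', prepend. Next row=LF[6]=3
  step 5: row=3, L[3]='f', prepend. Next row=LF[3]=5
  step 6: row=5, L[5]='e', prepend. Next row=LF[5]=2
  step 7: row=2, L[2]='e', prepend. Next row=LF[2]=1
Reversed output: eefegf$

Answer: eefegf$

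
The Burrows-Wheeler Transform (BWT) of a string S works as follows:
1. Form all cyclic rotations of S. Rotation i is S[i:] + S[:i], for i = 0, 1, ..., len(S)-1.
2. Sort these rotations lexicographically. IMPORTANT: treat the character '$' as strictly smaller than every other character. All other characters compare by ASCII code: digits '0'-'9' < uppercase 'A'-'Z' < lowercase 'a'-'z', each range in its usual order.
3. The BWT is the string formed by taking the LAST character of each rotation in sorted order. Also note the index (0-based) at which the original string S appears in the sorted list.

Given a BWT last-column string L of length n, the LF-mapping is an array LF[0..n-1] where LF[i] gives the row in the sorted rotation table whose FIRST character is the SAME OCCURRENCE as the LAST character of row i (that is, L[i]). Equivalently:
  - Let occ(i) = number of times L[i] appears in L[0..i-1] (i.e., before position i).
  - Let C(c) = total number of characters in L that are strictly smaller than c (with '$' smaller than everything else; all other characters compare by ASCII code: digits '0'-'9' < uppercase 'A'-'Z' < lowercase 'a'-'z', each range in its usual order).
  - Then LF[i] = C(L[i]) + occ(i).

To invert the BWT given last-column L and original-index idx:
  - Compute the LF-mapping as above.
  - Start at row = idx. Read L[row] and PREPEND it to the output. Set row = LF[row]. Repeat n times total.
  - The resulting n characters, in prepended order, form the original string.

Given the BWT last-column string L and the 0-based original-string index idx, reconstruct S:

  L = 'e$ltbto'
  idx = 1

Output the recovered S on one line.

LF mapping: 2 0 3 5 1 6 4
Walk LF starting at row 1, prepending L[row]:
  step 1: row=1, L[1]='$', prepend. Next row=LF[1]=0
  step 2: row=0, L[0]='e', prepend. Next row=LF[0]=2
  step 3: row=2, L[2]='l', prepend. Next row=LF[2]=3
  step 4: row=3, L[3]='t', prepend. Next row=LF[3]=5
  step 5: row=5, L[5]='t', prepend. Next row=LF[5]=6
  step 6: row=6, L[6]='o', prepend. Next row=LF[6]=4
  step 7: row=4, L[4]='b', prepend. Next row=LF[4]=1
Reversed output: bottle$

Answer: bottle$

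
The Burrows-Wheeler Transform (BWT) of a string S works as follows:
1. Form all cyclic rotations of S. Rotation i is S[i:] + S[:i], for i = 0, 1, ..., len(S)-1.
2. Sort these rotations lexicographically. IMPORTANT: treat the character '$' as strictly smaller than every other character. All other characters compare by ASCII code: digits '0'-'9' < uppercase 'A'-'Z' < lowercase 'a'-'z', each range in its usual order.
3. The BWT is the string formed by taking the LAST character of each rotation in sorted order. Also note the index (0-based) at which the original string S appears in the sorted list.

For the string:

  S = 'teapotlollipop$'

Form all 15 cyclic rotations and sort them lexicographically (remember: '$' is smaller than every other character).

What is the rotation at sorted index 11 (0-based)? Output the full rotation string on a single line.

Answer: pop$teapotlolli

Derivation:
All 15 rotations (rotation i = S[i:]+S[:i]):
  rot[0] = teapotlollipop$
  rot[1] = eapotlollipop$t
  rot[2] = apotlollipop$te
  rot[3] = potlollipop$tea
  rot[4] = otlollipop$teap
  rot[5] = tlollipop$teapo
  rot[6] = lollipop$teapot
  rot[7] = ollipop$teapotl
  rot[8] = llipop$teapotlo
  rot[9] = lipop$teapotlol
  rot[10] = ipop$teapotloll
  rot[11] = pop$teapotlolli
  rot[12] = op$teapotlollip
  rot[13] = p$teapotlollipo
  rot[14] = $teapotlollipop
Sorted (with $ < everything):
  sorted[0] = $teapotlollipop
  sorted[1] = apotlollipop$te
  sorted[2] = eapotlollipop$t
  sorted[3] = ipop$teapotloll
  sorted[4] = lipop$teapotlol
  sorted[5] = llipop$teapotlo
  sorted[6] = lollipop$teapot
  sorted[7] = ollipop$teapotl
  sorted[8] = op$teapotlollip
  sorted[9] = otlollipop$teap
  sorted[10] = p$teapotlollipo
  sorted[11] = pop$teapotlolli
  sorted[12] = potlollipop$tea
  sorted[13] = teapotlollipop$
  sorted[14] = tlollipop$teapo
sorted[11] = pop$teapotlolli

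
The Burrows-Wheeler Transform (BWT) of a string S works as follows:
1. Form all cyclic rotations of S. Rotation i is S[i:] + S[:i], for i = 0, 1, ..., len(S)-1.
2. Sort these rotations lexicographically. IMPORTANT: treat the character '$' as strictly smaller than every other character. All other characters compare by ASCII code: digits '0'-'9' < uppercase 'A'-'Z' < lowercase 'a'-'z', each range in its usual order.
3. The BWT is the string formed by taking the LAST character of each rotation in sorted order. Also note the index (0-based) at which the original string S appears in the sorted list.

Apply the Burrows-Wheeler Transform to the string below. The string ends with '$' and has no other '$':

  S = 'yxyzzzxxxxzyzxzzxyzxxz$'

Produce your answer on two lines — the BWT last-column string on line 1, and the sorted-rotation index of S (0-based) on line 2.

All 23 rotations (rotation i = S[i:]+S[:i]):
  rot[0] = yxyzzzxxxxzyzxzzxyzxxz$
  rot[1] = xyzzzxxxxzyzxzzxyzxxz$y
  rot[2] = yzzzxxxxzyzxzzxyzxxz$yx
  rot[3] = zzzxxxxzyzxzzxyzxxz$yxy
  rot[4] = zzxxxxzyzxzzxyzxxz$yxyz
  rot[5] = zxxxxzyzxzzxyzxxz$yxyzz
  rot[6] = xxxxzyzxzzxyzxxz$yxyzzz
  rot[7] = xxxzyzxzzxyzxxz$yxyzzzx
  rot[8] = xxzyzxzzxyzxxz$yxyzzzxx
  rot[9] = xzyzxzzxyzxxz$yxyzzzxxx
  rot[10] = zyzxzzxyzxxz$yxyzzzxxxx
  rot[11] = yzxzzxyzxxz$yxyzzzxxxxz
  rot[12] = zxzzxyzxxz$yxyzzzxxxxzy
  rot[13] = xzzxyzxxz$yxyzzzxxxxzyz
  rot[14] = zzxyzxxz$yxyzzzxxxxzyzx
  rot[15] = zxyzxxz$yxyzzzxxxxzyzxz
  rot[16] = xyzxxz$yxyzzzxxxxzyzxzz
  rot[17] = yzxxz$yxyzzzxxxxzyzxzzx
  rot[18] = zxxz$yxyzzzxxxxzyzxzzxy
  rot[19] = xxz$yxyzzzxxxxzyzxzzxyz
  rot[20] = xz$yxyzzzxxxxzyzxzzxyzx
  rot[21] = z$yxyzzzxxxxzyzxzzxyzxx
  rot[22] = $yxyzzzxxxxzyzxzzxyzxxz
Sorted (with $ < everything):
  sorted[0] = $yxyzzzxxxxzyzxzzxyzxxz  (last char: 'z')
  sorted[1] = xxxxzyzxzzxyzxxz$yxyzzz  (last char: 'z')
  sorted[2] = xxxzyzxzzxyzxxz$yxyzzzx  (last char: 'x')
  sorted[3] = xxz$yxyzzzxxxxzyzxzzxyz  (last char: 'z')
  sorted[4] = xxzyzxzzxyzxxz$yxyzzzxx  (last char: 'x')
  sorted[5] = xyzxxz$yxyzzzxxxxzyzxzz  (last char: 'z')
  sorted[6] = xyzzzxxxxzyzxzzxyzxxz$y  (last char: 'y')
  sorted[7] = xz$yxyzzzxxxxzyzxzzxyzx  (last char: 'x')
  sorted[8] = xzyzxzzxyzxxz$yxyzzzxxx  (last char: 'x')
  sorted[9] = xzzxyzxxz$yxyzzzxxxxzyz  (last char: 'z')
  sorted[10] = yxyzzzxxxxzyzxzzxyzxxz$  (last char: '$')
  sorted[11] = yzxxz$yxyzzzxxxxzyzxzzx  (last char: 'x')
  sorted[12] = yzxzzxyzxxz$yxyzzzxxxxz  (last char: 'z')
  sorted[13] = yzzzxxxxzyzxzzxyzxxz$yx  (last char: 'x')
  sorted[14] = z$yxyzzzxxxxzyzxzzxyzxx  (last char: 'x')
  sorted[15] = zxxxxzyzxzzxyzxxz$yxyzz  (last char: 'z')
  sorted[16] = zxxz$yxyzzzxxxxzyzxzzxy  (last char: 'y')
  sorted[17] = zxyzxxz$yxyzzzxxxxzyzxz  (last char: 'z')
  sorted[18] = zxzzxyzxxz$yxyzzzxxxxzy  (last char: 'y')
  sorted[19] = zyzxzzxyzxxz$yxyzzzxxxx  (last char: 'x')
  sorted[20] = zzxxxxzyzxzzxyzxxz$yxyz  (last char: 'z')
  sorted[21] = zzxyzxxz$yxyzzzxxxxzyzx  (last char: 'x')
  sorted[22] = zzzxxxxzyzxzzxyzxxz$yxy  (last char: 'y')
Last column: zzxzxzyxxz$xzxxzyzyxzxy
Original string S is at sorted index 10

Answer: zzxzxzyxxz$xzxxzyzyxzxy
10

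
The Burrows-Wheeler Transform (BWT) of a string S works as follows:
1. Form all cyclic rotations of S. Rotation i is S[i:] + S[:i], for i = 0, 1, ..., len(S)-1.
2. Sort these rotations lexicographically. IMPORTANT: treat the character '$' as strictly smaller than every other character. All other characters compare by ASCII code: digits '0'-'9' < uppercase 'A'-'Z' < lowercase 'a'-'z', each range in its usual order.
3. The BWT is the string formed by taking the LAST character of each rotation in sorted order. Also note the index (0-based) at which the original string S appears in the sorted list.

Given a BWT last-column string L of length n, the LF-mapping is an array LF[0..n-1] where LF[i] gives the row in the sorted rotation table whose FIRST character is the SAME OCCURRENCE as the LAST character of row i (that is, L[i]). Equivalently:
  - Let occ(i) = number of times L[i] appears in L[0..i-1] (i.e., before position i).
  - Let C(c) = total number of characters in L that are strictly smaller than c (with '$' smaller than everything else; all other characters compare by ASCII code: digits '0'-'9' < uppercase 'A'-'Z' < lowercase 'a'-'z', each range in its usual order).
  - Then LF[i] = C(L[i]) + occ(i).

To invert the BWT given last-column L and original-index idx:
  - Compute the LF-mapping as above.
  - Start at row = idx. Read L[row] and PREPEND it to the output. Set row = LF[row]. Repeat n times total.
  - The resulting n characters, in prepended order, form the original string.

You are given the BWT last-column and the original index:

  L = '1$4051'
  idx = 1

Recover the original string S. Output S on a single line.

Answer: 01541$

Derivation:
LF mapping: 2 0 4 1 5 3
Walk LF starting at row 1, prepending L[row]:
  step 1: row=1, L[1]='$', prepend. Next row=LF[1]=0
  step 2: row=0, L[0]='1', prepend. Next row=LF[0]=2
  step 3: row=2, L[2]='4', prepend. Next row=LF[2]=4
  step 4: row=4, L[4]='5', prepend. Next row=LF[4]=5
  step 5: row=5, L[5]='1', prepend. Next row=LF[5]=3
  step 6: row=3, L[3]='0', prepend. Next row=LF[3]=1
Reversed output: 01541$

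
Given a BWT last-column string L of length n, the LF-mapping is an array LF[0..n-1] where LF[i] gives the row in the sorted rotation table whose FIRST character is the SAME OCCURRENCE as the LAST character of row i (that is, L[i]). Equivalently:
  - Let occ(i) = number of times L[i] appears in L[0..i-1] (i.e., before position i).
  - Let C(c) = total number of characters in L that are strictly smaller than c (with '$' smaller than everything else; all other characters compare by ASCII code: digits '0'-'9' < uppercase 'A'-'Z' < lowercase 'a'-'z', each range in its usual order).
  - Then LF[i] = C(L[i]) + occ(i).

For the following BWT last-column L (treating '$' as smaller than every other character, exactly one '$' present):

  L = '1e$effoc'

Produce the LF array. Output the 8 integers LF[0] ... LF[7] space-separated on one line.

Char counts: '$':1, '1':1, 'c':1, 'e':2, 'f':2, 'o':1
C (first-col start): C('$')=0, C('1')=1, C('c')=2, C('e')=3, C('f')=5, C('o')=7
L[0]='1': occ=0, LF[0]=C('1')+0=1+0=1
L[1]='e': occ=0, LF[1]=C('e')+0=3+0=3
L[2]='$': occ=0, LF[2]=C('$')+0=0+0=0
L[3]='e': occ=1, LF[3]=C('e')+1=3+1=4
L[4]='f': occ=0, LF[4]=C('f')+0=5+0=5
L[5]='f': occ=1, LF[5]=C('f')+1=5+1=6
L[6]='o': occ=0, LF[6]=C('o')+0=7+0=7
L[7]='c': occ=0, LF[7]=C('c')+0=2+0=2

Answer: 1 3 0 4 5 6 7 2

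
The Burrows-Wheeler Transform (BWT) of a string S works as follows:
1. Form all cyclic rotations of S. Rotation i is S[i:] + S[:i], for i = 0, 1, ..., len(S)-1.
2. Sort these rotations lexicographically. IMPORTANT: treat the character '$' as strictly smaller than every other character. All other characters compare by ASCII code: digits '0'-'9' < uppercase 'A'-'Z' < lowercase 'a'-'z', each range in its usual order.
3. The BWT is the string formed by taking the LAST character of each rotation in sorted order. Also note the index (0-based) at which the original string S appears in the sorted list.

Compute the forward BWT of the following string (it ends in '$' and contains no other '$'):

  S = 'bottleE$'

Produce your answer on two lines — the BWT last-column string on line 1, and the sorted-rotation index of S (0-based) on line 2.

Answer: Ee$ltbto
2

Derivation:
All 8 rotations (rotation i = S[i:]+S[:i]):
  rot[0] = bottleE$
  rot[1] = ottleE$b
  rot[2] = ttleE$bo
  rot[3] = tleE$bot
  rot[4] = leE$bott
  rot[5] = eE$bottl
  rot[6] = E$bottle
  rot[7] = $bottleE
Sorted (with $ < everything):
  sorted[0] = $bottleE  (last char: 'E')
  sorted[1] = E$bottle  (last char: 'e')
  sorted[2] = bottleE$  (last char: '$')
  sorted[3] = eE$bottl  (last char: 'l')
  sorted[4] = leE$bott  (last char: 't')
  sorted[5] = ottleE$b  (last char: 'b')
  sorted[6] = tleE$bot  (last char: 't')
  sorted[7] = ttleE$bo  (last char: 'o')
Last column: Ee$ltbto
Original string S is at sorted index 2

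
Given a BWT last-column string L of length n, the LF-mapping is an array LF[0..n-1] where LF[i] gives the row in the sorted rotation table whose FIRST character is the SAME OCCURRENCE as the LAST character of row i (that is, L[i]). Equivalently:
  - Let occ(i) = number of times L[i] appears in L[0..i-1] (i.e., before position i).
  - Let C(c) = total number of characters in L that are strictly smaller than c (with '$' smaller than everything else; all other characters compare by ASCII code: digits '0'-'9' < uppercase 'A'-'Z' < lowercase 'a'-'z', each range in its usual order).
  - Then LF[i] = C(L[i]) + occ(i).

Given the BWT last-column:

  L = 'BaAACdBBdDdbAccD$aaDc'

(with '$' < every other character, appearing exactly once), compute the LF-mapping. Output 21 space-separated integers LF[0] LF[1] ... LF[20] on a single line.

Char counts: '$':1, 'A':3, 'B':3, 'C':1, 'D':3, 'a':3, 'b':1, 'c':3, 'd':3
C (first-col start): C('$')=0, C('A')=1, C('B')=4, C('C')=7, C('D')=8, C('a')=11, C('b')=14, C('c')=15, C('d')=18
L[0]='B': occ=0, LF[0]=C('B')+0=4+0=4
L[1]='a': occ=0, LF[1]=C('a')+0=11+0=11
L[2]='A': occ=0, LF[2]=C('A')+0=1+0=1
L[3]='A': occ=1, LF[3]=C('A')+1=1+1=2
L[4]='C': occ=0, LF[4]=C('C')+0=7+0=7
L[5]='d': occ=0, LF[5]=C('d')+0=18+0=18
L[6]='B': occ=1, LF[6]=C('B')+1=4+1=5
L[7]='B': occ=2, LF[7]=C('B')+2=4+2=6
L[8]='d': occ=1, LF[8]=C('d')+1=18+1=19
L[9]='D': occ=0, LF[9]=C('D')+0=8+0=8
L[10]='d': occ=2, LF[10]=C('d')+2=18+2=20
L[11]='b': occ=0, LF[11]=C('b')+0=14+0=14
L[12]='A': occ=2, LF[12]=C('A')+2=1+2=3
L[13]='c': occ=0, LF[13]=C('c')+0=15+0=15
L[14]='c': occ=1, LF[14]=C('c')+1=15+1=16
L[15]='D': occ=1, LF[15]=C('D')+1=8+1=9
L[16]='$': occ=0, LF[16]=C('$')+0=0+0=0
L[17]='a': occ=1, LF[17]=C('a')+1=11+1=12
L[18]='a': occ=2, LF[18]=C('a')+2=11+2=13
L[19]='D': occ=2, LF[19]=C('D')+2=8+2=10
L[20]='c': occ=2, LF[20]=C('c')+2=15+2=17

Answer: 4 11 1 2 7 18 5 6 19 8 20 14 3 15 16 9 0 12 13 10 17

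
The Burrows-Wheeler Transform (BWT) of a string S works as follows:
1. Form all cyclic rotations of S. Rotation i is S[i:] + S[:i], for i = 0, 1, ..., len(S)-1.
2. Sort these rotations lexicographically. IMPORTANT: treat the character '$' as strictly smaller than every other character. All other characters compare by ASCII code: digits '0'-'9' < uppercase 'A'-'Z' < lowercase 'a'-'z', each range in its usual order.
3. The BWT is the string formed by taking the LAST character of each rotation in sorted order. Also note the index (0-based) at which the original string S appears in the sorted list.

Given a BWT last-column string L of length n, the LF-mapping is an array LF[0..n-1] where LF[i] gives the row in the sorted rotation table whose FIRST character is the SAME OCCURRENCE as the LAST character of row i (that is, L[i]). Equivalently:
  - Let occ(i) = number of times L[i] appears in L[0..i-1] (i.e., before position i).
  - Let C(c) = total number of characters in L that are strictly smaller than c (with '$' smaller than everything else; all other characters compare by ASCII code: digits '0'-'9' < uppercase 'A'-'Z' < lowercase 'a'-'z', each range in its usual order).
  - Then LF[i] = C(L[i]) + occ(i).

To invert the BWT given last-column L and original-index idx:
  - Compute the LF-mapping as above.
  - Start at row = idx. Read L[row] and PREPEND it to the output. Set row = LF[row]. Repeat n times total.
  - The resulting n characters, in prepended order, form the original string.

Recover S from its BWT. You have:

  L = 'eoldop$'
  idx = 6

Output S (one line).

LF mapping: 2 4 3 1 5 6 0
Walk LF starting at row 6, prepending L[row]:
  step 1: row=6, L[6]='$', prepend. Next row=LF[6]=0
  step 2: row=0, L[0]='e', prepend. Next row=LF[0]=2
  step 3: row=2, L[2]='l', prepend. Next row=LF[2]=3
  step 4: row=3, L[3]='d', prepend. Next row=LF[3]=1
  step 5: row=1, L[1]='o', prepend. Next row=LF[1]=4
  step 6: row=4, L[4]='o', prepend. Next row=LF[4]=5
  step 7: row=5, L[5]='p', prepend. Next row=LF[5]=6
Reversed output: poodle$

Answer: poodle$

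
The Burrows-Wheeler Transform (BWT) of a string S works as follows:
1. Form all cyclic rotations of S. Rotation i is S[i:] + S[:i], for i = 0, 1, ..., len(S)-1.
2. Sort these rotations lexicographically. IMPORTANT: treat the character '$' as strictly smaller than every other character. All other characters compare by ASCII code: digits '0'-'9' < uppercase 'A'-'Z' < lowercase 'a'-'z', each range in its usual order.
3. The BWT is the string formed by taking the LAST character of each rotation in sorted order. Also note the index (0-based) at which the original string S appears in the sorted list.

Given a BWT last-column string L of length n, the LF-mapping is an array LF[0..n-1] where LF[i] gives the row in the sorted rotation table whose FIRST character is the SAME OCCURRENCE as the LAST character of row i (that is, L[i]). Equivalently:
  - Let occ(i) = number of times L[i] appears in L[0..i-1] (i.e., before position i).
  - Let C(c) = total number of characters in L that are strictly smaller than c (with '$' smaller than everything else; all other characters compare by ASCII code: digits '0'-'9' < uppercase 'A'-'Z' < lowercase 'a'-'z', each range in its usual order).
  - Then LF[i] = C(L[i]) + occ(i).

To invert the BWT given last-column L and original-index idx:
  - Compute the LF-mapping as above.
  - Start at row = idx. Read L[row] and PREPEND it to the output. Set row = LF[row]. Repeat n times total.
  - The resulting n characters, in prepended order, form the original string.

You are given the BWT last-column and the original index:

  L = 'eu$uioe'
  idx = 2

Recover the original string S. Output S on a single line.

LF mapping: 1 5 0 6 3 4 2
Walk LF starting at row 2, prepending L[row]:
  step 1: row=2, L[2]='$', prepend. Next row=LF[2]=0
  step 2: row=0, L[0]='e', prepend. Next row=LF[0]=1
  step 3: row=1, L[1]='u', prepend. Next row=LF[1]=5
  step 4: row=5, L[5]='o', prepend. Next row=LF[5]=4
  step 5: row=4, L[4]='i', prepend. Next row=LF[4]=3
  step 6: row=3, L[3]='u', prepend. Next row=LF[3]=6
  step 7: row=6, L[6]='e', prepend. Next row=LF[6]=2
Reversed output: euioue$

Answer: euioue$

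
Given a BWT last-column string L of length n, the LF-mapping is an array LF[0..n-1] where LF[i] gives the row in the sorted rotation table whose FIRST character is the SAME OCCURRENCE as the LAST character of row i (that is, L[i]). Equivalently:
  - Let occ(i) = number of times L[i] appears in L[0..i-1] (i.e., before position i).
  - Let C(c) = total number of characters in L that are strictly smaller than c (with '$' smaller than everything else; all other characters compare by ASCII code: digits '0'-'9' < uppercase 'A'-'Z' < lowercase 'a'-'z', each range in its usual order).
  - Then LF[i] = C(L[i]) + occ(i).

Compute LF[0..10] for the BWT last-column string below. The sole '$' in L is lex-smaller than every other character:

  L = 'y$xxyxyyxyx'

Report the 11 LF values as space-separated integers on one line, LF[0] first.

Answer: 6 0 1 2 7 3 8 9 4 10 5

Derivation:
Char counts: '$':1, 'x':5, 'y':5
C (first-col start): C('$')=0, C('x')=1, C('y')=6
L[0]='y': occ=0, LF[0]=C('y')+0=6+0=6
L[1]='$': occ=0, LF[1]=C('$')+0=0+0=0
L[2]='x': occ=0, LF[2]=C('x')+0=1+0=1
L[3]='x': occ=1, LF[3]=C('x')+1=1+1=2
L[4]='y': occ=1, LF[4]=C('y')+1=6+1=7
L[5]='x': occ=2, LF[5]=C('x')+2=1+2=3
L[6]='y': occ=2, LF[6]=C('y')+2=6+2=8
L[7]='y': occ=3, LF[7]=C('y')+3=6+3=9
L[8]='x': occ=3, LF[8]=C('x')+3=1+3=4
L[9]='y': occ=4, LF[9]=C('y')+4=6+4=10
L[10]='x': occ=4, LF[10]=C('x')+4=1+4=5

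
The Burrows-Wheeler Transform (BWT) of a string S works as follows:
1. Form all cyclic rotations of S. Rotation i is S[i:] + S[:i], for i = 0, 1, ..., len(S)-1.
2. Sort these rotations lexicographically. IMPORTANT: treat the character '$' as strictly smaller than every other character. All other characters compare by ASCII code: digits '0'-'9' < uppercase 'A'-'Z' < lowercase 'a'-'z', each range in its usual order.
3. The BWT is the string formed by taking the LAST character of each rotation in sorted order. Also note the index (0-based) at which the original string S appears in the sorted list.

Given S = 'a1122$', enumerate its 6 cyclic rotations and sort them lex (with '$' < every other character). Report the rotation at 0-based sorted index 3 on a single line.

Answer: 2$a112

Derivation:
All 6 rotations (rotation i = S[i:]+S[:i]):
  rot[0] = a1122$
  rot[1] = 1122$a
  rot[2] = 122$a1
  rot[3] = 22$a11
  rot[4] = 2$a112
  rot[5] = $a1122
Sorted (with $ < everything):
  sorted[0] = $a1122
  sorted[1] = 1122$a
  sorted[2] = 122$a1
  sorted[3] = 2$a112
  sorted[4] = 22$a11
  sorted[5] = a1122$
sorted[3] = 2$a112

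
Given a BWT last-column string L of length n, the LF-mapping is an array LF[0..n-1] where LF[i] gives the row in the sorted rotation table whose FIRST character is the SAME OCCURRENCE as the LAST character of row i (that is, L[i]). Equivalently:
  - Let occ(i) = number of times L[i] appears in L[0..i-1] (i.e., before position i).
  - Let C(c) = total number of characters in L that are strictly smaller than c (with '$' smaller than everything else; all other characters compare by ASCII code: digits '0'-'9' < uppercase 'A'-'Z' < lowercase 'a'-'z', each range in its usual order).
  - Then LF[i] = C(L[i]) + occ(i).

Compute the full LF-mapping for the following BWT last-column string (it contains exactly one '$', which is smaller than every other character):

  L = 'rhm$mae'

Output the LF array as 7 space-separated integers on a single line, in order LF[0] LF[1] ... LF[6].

Answer: 6 3 4 0 5 1 2

Derivation:
Char counts: '$':1, 'a':1, 'e':1, 'h':1, 'm':2, 'r':1
C (first-col start): C('$')=0, C('a')=1, C('e')=2, C('h')=3, C('m')=4, C('r')=6
L[0]='r': occ=0, LF[0]=C('r')+0=6+0=6
L[1]='h': occ=0, LF[1]=C('h')+0=3+0=3
L[2]='m': occ=0, LF[2]=C('m')+0=4+0=4
L[3]='$': occ=0, LF[3]=C('$')+0=0+0=0
L[4]='m': occ=1, LF[4]=C('m')+1=4+1=5
L[5]='a': occ=0, LF[5]=C('a')+0=1+0=1
L[6]='e': occ=0, LF[6]=C('e')+0=2+0=2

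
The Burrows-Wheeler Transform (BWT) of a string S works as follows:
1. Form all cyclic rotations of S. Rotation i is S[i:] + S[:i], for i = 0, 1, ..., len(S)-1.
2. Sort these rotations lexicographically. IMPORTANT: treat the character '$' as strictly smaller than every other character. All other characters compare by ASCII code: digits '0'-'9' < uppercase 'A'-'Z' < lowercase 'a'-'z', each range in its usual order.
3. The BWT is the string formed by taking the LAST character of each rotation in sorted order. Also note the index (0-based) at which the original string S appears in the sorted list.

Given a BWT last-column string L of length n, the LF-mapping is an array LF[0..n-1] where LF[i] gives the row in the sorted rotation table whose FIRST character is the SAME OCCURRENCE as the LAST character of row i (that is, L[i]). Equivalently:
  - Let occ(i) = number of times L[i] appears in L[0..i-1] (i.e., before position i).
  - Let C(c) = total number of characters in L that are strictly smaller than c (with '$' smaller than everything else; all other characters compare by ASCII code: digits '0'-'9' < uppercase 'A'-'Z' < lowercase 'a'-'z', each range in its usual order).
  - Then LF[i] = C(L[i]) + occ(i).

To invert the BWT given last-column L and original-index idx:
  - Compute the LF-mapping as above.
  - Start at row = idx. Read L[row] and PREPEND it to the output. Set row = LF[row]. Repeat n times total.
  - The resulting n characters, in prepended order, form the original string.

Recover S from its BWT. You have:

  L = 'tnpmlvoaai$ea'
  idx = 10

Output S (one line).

Answer: panamaviolet$

Derivation:
LF mapping: 11 8 10 7 6 12 9 1 2 5 0 4 3
Walk LF starting at row 10, prepending L[row]:
  step 1: row=10, L[10]='$', prepend. Next row=LF[10]=0
  step 2: row=0, L[0]='t', prepend. Next row=LF[0]=11
  step 3: row=11, L[11]='e', prepend. Next row=LF[11]=4
  step 4: row=4, L[4]='l', prepend. Next row=LF[4]=6
  step 5: row=6, L[6]='o', prepend. Next row=LF[6]=9
  step 6: row=9, L[9]='i', prepend. Next row=LF[9]=5
  step 7: row=5, L[5]='v', prepend. Next row=LF[5]=12
  step 8: row=12, L[12]='a', prepend. Next row=LF[12]=3
  step 9: row=3, L[3]='m', prepend. Next row=LF[3]=7
  step 10: row=7, L[7]='a', prepend. Next row=LF[7]=1
  step 11: row=1, L[1]='n', prepend. Next row=LF[1]=8
  step 12: row=8, L[8]='a', prepend. Next row=LF[8]=2
  step 13: row=2, L[2]='p', prepend. Next row=LF[2]=10
Reversed output: panamaviolet$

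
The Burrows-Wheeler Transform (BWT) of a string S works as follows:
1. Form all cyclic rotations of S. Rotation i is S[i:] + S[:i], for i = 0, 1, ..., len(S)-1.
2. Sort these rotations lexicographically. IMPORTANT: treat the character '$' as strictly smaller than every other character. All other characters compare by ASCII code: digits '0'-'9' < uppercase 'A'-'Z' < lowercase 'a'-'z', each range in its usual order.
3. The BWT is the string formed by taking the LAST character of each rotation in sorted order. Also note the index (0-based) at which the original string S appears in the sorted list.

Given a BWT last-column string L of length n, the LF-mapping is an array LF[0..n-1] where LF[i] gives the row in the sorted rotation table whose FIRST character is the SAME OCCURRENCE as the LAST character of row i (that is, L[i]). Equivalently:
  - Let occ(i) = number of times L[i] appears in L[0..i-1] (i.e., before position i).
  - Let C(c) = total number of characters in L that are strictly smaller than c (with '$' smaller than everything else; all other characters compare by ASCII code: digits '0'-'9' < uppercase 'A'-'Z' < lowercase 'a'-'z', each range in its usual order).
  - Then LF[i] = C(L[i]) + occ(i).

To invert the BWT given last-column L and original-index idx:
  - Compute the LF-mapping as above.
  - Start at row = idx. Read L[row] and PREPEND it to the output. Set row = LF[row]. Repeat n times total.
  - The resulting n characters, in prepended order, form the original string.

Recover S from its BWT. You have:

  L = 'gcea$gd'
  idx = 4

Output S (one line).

LF mapping: 5 2 4 1 0 6 3
Walk LF starting at row 4, prepending L[row]:
  step 1: row=4, L[4]='$', prepend. Next row=LF[4]=0
  step 2: row=0, L[0]='g', prepend. Next row=LF[0]=5
  step 3: row=5, L[5]='g', prepend. Next row=LF[5]=6
  step 4: row=6, L[6]='d', prepend. Next row=LF[6]=3
  step 5: row=3, L[3]='a', prepend. Next row=LF[3]=1
  step 6: row=1, L[1]='c', prepend. Next row=LF[1]=2
  step 7: row=2, L[2]='e', prepend. Next row=LF[2]=4
Reversed output: ecadgg$

Answer: ecadgg$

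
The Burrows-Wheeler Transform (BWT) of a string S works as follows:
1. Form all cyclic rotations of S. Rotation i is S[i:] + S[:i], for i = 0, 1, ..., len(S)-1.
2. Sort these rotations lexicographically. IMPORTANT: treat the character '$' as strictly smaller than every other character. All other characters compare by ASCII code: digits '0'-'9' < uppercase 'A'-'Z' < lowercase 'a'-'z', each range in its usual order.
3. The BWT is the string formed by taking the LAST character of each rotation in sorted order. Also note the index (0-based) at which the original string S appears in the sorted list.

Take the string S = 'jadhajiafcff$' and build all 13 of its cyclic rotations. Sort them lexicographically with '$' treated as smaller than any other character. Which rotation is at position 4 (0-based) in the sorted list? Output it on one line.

Answer: cff$jadhajiaf

Derivation:
All 13 rotations (rotation i = S[i:]+S[:i]):
  rot[0] = jadhajiafcff$
  rot[1] = adhajiafcff$j
  rot[2] = dhajiafcff$ja
  rot[3] = hajiafcff$jad
  rot[4] = ajiafcff$jadh
  rot[5] = jiafcff$jadha
  rot[6] = iafcff$jadhaj
  rot[7] = afcff$jadhaji
  rot[8] = fcff$jadhajia
  rot[9] = cff$jadhajiaf
  rot[10] = ff$jadhajiafc
  rot[11] = f$jadhajiafcf
  rot[12] = $jadhajiafcff
Sorted (with $ < everything):
  sorted[0] = $jadhajiafcff
  sorted[1] = adhajiafcff$j
  sorted[2] = afcff$jadhaji
  sorted[3] = ajiafcff$jadh
  sorted[4] = cff$jadhajiaf
  sorted[5] = dhajiafcff$ja
  sorted[6] = f$jadhajiafcf
  sorted[7] = fcff$jadhajia
  sorted[8] = ff$jadhajiafc
  sorted[9] = hajiafcff$jad
  sorted[10] = iafcff$jadhaj
  sorted[11] = jadhajiafcff$
  sorted[12] = jiafcff$jadha
sorted[4] = cff$jadhajiaf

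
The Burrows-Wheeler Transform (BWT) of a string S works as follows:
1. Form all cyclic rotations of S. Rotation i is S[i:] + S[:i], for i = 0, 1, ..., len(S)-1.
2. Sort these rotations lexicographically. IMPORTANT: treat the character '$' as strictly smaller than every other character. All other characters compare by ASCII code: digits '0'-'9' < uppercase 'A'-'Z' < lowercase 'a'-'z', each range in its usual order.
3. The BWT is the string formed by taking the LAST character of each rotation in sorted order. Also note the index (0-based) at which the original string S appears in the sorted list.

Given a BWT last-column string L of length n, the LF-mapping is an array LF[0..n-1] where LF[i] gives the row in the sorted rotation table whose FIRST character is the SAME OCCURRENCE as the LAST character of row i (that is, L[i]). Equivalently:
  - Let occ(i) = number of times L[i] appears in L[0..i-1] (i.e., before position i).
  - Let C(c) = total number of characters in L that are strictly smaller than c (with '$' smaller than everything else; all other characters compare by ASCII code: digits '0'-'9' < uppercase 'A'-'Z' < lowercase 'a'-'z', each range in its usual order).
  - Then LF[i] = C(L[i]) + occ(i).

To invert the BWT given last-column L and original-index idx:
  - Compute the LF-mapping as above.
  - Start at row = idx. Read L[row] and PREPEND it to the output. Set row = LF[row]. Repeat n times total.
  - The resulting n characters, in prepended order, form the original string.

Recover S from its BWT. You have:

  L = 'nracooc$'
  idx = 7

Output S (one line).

LF mapping: 4 7 1 2 5 6 3 0
Walk LF starting at row 7, prepending L[row]:
  step 1: row=7, L[7]='$', prepend. Next row=LF[7]=0
  step 2: row=0, L[0]='n', prepend. Next row=LF[0]=4
  step 3: row=4, L[4]='o', prepend. Next row=LF[4]=5
  step 4: row=5, L[5]='o', prepend. Next row=LF[5]=6
  step 5: row=6, L[6]='c', prepend. Next row=LF[6]=3
  step 6: row=3, L[3]='c', prepend. Next row=LF[3]=2
  step 7: row=2, L[2]='a', prepend. Next row=LF[2]=1
  step 8: row=1, L[1]='r', prepend. Next row=LF[1]=7
Reversed output: raccoon$

Answer: raccoon$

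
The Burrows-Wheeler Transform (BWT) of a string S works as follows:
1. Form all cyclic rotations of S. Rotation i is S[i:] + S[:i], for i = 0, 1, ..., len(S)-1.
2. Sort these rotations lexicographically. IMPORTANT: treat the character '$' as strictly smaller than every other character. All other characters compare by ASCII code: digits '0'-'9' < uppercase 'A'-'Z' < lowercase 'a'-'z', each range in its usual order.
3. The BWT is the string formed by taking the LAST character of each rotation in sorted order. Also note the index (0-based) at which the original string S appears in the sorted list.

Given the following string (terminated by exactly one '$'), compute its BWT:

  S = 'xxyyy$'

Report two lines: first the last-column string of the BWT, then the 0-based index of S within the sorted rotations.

Answer: y$xyyx
1

Derivation:
All 6 rotations (rotation i = S[i:]+S[:i]):
  rot[0] = xxyyy$
  rot[1] = xyyy$x
  rot[2] = yyy$xx
  rot[3] = yy$xxy
  rot[4] = y$xxyy
  rot[5] = $xxyyy
Sorted (with $ < everything):
  sorted[0] = $xxyyy  (last char: 'y')
  sorted[1] = xxyyy$  (last char: '$')
  sorted[2] = xyyy$x  (last char: 'x')
  sorted[3] = y$xxyy  (last char: 'y')
  sorted[4] = yy$xxy  (last char: 'y')
  sorted[5] = yyy$xx  (last char: 'x')
Last column: y$xyyx
Original string S is at sorted index 1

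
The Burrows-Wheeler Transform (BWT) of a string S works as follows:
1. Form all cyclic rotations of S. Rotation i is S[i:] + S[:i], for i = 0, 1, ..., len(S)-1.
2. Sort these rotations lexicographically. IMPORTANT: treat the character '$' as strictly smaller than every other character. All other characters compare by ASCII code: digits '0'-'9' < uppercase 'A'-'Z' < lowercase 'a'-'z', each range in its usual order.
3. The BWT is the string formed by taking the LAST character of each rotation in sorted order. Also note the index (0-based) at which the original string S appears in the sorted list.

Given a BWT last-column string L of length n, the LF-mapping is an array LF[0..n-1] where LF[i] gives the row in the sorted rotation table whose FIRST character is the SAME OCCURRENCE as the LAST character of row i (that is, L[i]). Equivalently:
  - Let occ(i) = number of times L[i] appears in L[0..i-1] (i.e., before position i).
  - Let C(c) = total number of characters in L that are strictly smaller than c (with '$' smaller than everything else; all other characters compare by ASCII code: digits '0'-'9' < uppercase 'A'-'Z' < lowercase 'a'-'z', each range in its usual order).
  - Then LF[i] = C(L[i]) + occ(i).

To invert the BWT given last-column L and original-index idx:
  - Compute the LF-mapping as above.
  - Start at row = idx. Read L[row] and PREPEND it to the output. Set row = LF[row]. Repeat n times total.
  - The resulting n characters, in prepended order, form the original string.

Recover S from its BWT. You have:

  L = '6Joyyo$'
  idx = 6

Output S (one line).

Answer: yoyoJ6$

Derivation:
LF mapping: 1 2 3 5 6 4 0
Walk LF starting at row 6, prepending L[row]:
  step 1: row=6, L[6]='$', prepend. Next row=LF[6]=0
  step 2: row=0, L[0]='6', prepend. Next row=LF[0]=1
  step 3: row=1, L[1]='J', prepend. Next row=LF[1]=2
  step 4: row=2, L[2]='o', prepend. Next row=LF[2]=3
  step 5: row=3, L[3]='y', prepend. Next row=LF[3]=5
  step 6: row=5, L[5]='o', prepend. Next row=LF[5]=4
  step 7: row=4, L[4]='y', prepend. Next row=LF[4]=6
Reversed output: yoyoJ6$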